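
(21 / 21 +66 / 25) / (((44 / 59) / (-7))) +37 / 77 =-259381 / 7700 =-33.69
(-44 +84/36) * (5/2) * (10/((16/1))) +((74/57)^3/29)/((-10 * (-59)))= -1650336461333/25349217840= -65.10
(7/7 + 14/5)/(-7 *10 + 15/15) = -19/345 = -0.06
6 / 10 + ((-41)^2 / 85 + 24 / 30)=360 / 17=21.18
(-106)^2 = 11236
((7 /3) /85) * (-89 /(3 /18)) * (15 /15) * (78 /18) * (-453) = 2445898 /85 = 28775.27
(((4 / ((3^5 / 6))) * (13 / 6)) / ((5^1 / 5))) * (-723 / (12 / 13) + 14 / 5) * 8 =-541112 / 405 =-1336.08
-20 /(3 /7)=-140 /3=-46.67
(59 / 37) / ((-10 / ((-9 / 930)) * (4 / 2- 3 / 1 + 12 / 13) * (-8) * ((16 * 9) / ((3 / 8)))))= 767 / 117452800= 0.00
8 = 8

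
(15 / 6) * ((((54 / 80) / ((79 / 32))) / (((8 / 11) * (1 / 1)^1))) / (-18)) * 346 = -5709 / 316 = -18.07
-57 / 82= -0.70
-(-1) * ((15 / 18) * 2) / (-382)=-5 / 1146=-0.00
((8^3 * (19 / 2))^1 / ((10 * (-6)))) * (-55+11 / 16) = 66044 / 15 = 4402.93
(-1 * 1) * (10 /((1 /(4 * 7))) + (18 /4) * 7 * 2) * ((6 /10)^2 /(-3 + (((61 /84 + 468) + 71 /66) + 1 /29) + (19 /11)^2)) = -101101308 /384672875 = -0.26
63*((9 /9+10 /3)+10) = 903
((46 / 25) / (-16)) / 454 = -23 / 90800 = -0.00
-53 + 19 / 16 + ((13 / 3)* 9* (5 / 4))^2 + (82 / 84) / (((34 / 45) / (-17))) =32239 / 14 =2302.79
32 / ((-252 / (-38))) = 304 / 63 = 4.83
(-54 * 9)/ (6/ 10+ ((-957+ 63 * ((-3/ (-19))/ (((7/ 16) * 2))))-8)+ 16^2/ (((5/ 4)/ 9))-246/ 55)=-253935/ 462776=-0.55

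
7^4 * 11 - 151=26260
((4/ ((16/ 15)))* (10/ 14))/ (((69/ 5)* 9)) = 0.02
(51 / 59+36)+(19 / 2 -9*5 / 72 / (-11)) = 241019 / 5192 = 46.42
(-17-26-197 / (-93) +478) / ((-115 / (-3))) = 40652 / 3565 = 11.40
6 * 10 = 60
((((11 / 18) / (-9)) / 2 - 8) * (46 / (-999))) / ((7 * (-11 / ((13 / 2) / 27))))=-778297 / 672922404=-0.00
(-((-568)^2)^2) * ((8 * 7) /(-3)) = 5828829741056 /3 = 1942943247018.67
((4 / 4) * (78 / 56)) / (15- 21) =-0.23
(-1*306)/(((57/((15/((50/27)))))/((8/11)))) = -33048/1045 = -31.62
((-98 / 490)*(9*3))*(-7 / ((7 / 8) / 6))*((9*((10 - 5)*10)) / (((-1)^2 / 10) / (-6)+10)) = 6998400 / 599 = 11683.47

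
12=12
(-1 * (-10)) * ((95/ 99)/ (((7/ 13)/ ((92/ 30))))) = 113620/ 2079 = 54.65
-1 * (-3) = 3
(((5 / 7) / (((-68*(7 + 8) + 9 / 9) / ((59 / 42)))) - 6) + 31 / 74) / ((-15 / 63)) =30937712 / 1319605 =23.44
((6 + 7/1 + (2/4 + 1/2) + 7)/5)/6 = 7/10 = 0.70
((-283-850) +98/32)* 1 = -18079/16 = -1129.94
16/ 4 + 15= 19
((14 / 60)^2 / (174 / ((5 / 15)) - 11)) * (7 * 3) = 49 / 21900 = 0.00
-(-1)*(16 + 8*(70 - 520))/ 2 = -1792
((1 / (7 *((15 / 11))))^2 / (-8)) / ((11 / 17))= -187 / 88200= -0.00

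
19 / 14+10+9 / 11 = 1875 / 154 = 12.18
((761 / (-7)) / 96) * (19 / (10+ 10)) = -14459 / 13440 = -1.08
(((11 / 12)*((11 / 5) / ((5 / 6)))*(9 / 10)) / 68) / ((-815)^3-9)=-1089 / 18405675056000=-0.00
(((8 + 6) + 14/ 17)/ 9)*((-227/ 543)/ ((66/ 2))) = -6356/ 304623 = -0.02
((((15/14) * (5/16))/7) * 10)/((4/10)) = 1.20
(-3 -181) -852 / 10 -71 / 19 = -25929 / 95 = -272.94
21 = 21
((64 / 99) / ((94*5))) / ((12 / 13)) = 104 / 69795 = 0.00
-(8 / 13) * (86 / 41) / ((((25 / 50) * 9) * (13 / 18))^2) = -0.12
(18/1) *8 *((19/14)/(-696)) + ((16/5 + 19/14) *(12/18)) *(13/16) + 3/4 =143123/48720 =2.94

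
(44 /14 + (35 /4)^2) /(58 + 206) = 8927 /29568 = 0.30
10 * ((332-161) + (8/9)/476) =1710.02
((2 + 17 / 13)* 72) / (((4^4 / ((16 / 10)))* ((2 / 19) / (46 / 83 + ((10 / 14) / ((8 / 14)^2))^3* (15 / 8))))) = 403581927159 / 1414266880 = 285.36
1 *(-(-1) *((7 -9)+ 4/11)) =-18/11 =-1.64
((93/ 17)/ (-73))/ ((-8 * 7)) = 93/ 69496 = 0.00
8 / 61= 0.13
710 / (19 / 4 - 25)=-2840 / 81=-35.06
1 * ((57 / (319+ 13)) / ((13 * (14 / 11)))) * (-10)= -3135 / 30212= -0.10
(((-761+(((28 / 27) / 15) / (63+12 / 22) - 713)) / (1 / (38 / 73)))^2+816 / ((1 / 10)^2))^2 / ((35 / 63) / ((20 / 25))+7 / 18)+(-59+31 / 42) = 4589706661292798372308308009908568184299221 / 11065482854374550085303022271250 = 414776898730.48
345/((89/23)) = 89.16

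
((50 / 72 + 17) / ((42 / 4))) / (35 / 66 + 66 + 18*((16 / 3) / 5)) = 0.02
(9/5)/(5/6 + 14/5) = 54/109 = 0.50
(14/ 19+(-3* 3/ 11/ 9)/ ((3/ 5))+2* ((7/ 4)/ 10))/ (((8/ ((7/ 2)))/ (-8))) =-82103/ 25080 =-3.27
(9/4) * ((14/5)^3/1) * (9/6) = 9261/125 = 74.09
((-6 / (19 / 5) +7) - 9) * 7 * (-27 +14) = 6188 / 19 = 325.68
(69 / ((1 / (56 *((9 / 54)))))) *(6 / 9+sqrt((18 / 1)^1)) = 1288 / 3+1932 *sqrt(2) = 3161.59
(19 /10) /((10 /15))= 57 /20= 2.85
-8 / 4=-2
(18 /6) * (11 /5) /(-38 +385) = 33 /1735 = 0.02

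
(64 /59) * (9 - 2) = 448 /59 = 7.59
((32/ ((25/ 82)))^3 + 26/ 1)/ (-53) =-18067632874/ 828125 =-21817.52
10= 10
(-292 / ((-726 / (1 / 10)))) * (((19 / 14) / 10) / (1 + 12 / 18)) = 1387 / 423500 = 0.00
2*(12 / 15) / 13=8 / 65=0.12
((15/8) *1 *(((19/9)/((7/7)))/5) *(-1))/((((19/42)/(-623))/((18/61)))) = 39249/122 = 321.71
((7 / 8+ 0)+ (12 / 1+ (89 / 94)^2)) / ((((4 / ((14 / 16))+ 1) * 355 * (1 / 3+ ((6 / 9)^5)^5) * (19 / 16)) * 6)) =160380719015637141 / 54712017463894448645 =0.00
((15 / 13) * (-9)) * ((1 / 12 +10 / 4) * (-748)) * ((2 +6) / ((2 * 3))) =347820 / 13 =26755.38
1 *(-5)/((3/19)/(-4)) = 380/3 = 126.67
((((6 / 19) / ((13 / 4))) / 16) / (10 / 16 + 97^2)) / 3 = 4 / 18593419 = 0.00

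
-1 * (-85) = 85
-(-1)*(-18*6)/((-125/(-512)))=-55296/125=-442.37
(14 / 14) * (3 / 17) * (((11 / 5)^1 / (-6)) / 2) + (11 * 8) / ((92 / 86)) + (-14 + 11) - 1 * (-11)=705587 / 7820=90.23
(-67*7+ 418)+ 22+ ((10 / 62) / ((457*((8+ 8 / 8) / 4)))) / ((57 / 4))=-210762379 / 7267671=-29.00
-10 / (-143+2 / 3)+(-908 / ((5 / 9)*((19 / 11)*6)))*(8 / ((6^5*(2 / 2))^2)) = 3589112981 / 51100217280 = 0.07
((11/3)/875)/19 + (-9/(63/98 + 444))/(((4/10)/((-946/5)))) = 39633583/4139625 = 9.57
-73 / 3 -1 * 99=-370 / 3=-123.33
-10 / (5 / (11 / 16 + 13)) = -219 / 8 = -27.38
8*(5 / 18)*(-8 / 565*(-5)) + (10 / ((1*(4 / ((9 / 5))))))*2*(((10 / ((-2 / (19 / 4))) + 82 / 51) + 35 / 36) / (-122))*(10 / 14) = 18793195 / 14764806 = 1.27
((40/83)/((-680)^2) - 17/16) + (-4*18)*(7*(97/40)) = -469478361/383792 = -1223.26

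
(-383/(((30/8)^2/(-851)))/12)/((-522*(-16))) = 325933/1409400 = 0.23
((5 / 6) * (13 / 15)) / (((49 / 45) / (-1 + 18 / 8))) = 0.83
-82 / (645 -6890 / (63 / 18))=574 / 9265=0.06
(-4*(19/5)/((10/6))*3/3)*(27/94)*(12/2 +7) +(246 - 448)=-277364/1175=-236.05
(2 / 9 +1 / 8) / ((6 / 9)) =25 / 48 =0.52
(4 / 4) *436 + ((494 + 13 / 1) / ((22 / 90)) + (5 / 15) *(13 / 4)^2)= 1327187 / 528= 2513.61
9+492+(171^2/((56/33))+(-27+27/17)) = 17706.89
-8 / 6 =-4 / 3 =-1.33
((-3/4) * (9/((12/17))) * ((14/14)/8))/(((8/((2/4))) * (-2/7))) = 0.26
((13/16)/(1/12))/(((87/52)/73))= 12337/29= 425.41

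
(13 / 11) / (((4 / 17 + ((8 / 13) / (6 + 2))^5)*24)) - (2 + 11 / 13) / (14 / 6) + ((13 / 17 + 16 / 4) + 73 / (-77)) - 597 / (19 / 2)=-98842321950665 / 1646385473304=-60.04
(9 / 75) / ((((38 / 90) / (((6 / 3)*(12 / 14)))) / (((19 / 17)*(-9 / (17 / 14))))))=-5832 / 1445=-4.04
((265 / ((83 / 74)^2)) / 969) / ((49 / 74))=107384360 / 327096609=0.33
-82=-82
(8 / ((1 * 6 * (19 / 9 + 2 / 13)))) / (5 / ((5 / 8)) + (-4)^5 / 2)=-13 / 11130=-0.00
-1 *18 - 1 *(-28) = 10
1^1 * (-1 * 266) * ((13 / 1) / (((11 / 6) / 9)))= -16975.64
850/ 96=425/ 48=8.85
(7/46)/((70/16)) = 4/115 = 0.03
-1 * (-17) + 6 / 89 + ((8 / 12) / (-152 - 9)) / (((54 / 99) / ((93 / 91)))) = 66734258 / 3911817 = 17.06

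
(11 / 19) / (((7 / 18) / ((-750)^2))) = 111375000 / 133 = 837406.02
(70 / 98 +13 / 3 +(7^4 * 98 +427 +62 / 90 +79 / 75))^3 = 13099492212879930.61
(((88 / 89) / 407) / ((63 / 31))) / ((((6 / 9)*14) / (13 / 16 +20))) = 93 / 34888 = 0.00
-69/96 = -23/32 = -0.72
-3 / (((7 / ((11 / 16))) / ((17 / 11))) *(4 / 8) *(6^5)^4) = -0.00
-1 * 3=-3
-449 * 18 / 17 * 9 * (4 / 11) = -1555.89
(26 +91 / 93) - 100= -6791 / 93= -73.02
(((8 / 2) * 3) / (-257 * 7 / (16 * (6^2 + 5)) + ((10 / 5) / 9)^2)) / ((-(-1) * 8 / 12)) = -956448 / 143095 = -6.68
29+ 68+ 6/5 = 491/5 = 98.20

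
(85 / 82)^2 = 7225 / 6724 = 1.07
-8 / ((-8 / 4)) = 4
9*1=9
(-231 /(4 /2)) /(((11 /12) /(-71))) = 8946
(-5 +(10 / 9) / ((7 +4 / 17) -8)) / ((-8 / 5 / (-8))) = -3775 / 117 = -32.26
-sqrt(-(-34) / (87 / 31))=-sqrt(91698) / 87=-3.48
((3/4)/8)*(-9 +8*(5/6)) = -7/32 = -0.22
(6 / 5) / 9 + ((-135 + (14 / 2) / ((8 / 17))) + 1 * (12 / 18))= -4773 / 40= -119.32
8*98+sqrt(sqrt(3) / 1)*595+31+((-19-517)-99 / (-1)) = 378+595*3^(1 / 4) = 1161.06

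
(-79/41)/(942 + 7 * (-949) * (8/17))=17/19270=0.00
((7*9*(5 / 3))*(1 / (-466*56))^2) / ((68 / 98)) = 105 / 472531456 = 0.00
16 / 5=3.20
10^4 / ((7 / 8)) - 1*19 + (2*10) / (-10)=11407.57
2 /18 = 0.11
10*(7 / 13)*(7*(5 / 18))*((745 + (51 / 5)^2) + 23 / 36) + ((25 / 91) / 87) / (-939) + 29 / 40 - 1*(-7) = 23829270512413 / 2676262680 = 8903.94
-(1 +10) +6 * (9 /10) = -28 /5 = -5.60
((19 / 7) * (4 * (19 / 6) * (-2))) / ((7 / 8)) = -11552 / 147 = -78.59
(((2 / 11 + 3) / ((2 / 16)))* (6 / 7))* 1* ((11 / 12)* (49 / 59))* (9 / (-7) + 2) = 700 / 59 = 11.86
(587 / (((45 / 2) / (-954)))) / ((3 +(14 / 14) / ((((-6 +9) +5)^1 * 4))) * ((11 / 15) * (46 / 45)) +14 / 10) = -268799040 / 39661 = -6777.41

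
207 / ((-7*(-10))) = 207 / 70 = 2.96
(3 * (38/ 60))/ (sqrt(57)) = sqrt(57)/ 30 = 0.25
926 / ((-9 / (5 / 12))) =-2315 / 54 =-42.87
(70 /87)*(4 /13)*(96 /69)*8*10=716800 /26013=27.56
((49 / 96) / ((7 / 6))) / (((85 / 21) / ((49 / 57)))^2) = 823543 / 41731600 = 0.02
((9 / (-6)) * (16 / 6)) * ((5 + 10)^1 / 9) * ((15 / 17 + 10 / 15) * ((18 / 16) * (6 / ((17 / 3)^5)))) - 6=-145113369 / 24137569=-6.01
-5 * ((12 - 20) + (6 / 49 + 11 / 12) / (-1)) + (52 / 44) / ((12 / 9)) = 149029 / 3234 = 46.08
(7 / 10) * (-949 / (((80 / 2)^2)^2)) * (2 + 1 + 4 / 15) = -325507 / 384000000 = -0.00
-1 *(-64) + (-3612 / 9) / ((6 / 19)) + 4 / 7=-75998 / 63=-1206.32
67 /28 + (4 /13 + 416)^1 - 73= 345.70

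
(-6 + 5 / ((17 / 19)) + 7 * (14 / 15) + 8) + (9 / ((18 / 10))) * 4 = 8701 / 255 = 34.12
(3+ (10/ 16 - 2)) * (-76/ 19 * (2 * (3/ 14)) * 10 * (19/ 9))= -1235/ 21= -58.81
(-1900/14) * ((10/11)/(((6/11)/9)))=-14250/7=-2035.71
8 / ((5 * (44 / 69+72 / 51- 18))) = -4692 / 46775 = -0.10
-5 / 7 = -0.71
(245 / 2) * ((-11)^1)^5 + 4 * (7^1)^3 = -39454751 / 2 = -19727375.50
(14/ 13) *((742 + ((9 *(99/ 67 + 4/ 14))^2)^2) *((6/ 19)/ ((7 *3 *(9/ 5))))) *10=620973212134916600/ 107555056701183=5773.54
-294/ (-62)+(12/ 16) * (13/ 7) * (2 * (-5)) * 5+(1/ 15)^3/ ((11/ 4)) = -1045698139/ 16112250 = -64.90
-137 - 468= -605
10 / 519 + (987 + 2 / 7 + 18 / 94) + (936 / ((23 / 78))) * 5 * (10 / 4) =159705530830 / 3927273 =40665.76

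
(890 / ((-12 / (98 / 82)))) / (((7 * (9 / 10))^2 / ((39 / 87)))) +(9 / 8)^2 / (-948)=-5857593029 / 5843259648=-1.00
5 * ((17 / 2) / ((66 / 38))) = 1615 / 66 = 24.47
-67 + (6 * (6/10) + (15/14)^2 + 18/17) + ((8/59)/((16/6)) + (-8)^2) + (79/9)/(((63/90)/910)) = 100973217911/8846460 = 11413.97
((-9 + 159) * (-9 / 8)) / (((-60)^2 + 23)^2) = -675 / 52504516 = -0.00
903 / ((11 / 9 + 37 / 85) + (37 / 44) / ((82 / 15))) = 356055480 / 714217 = 498.53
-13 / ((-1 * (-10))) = -13 / 10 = -1.30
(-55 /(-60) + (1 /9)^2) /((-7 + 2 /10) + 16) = 1505 /14904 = 0.10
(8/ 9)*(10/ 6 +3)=112/ 27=4.15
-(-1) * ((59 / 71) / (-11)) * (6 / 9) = -118 / 2343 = -0.05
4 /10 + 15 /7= 2.54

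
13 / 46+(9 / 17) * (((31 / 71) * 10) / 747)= 1316613 / 4608326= 0.29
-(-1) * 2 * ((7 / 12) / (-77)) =-1 / 66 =-0.02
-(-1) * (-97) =-97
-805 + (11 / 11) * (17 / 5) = -4008 / 5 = -801.60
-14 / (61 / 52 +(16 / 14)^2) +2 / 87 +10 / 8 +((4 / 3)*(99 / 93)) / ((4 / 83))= 1708984333 / 68147796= 25.08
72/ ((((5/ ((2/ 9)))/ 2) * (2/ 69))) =1104/ 5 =220.80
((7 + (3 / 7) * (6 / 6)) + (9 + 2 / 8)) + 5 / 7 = 487 / 28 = 17.39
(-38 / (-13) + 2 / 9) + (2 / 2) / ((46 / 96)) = 14080 / 2691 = 5.23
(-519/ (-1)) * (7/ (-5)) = -3633/ 5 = -726.60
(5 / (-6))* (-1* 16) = 40 / 3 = 13.33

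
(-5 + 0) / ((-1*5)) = 1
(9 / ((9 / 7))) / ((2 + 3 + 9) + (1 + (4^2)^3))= 7 / 4111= 0.00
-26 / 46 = -13 / 23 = -0.57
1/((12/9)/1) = 3/4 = 0.75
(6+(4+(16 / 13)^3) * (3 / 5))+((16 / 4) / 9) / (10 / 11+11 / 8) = 193019378 / 19871865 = 9.71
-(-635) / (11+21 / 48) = 10160 / 183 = 55.52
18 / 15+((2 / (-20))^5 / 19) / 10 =22799999 / 19000000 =1.20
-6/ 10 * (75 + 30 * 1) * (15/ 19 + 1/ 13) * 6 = -80892/ 247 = -327.50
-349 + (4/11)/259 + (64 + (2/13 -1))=-10586832/37037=-285.84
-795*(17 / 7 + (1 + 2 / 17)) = -335490 / 119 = -2819.24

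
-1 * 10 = -10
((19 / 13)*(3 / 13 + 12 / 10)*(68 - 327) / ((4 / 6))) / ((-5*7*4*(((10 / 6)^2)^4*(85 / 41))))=52761049137 / 1122265625000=0.05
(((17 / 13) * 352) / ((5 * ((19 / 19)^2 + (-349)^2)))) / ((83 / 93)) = 278256 / 328560895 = 0.00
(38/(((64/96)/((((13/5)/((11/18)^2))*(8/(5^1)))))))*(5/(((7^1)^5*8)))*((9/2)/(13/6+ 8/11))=6482268/176557535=0.04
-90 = -90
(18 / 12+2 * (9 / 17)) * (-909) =-79083 / 34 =-2325.97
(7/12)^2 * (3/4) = 49/192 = 0.26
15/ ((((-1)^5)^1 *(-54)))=5/ 18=0.28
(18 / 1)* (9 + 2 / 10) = 828 / 5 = 165.60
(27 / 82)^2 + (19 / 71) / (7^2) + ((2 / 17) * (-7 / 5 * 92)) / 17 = -26280517833 / 33802590220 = -0.78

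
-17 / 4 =-4.25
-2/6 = -1/3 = -0.33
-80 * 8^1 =-640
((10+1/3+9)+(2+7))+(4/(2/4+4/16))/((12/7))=283/9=31.44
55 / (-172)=-55 / 172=-0.32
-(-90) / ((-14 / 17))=-765 / 7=-109.29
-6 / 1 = -6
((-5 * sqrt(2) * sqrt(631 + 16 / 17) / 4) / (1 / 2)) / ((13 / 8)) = -20 * sqrt(365262) / 221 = -54.69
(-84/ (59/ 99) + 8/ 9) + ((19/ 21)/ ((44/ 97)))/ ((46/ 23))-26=-53991437/ 327096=-165.06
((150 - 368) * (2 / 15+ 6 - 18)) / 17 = 38804 / 255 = 152.17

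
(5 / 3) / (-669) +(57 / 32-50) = -3096961 / 64224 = -48.22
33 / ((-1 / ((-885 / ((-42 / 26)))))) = -126555 / 7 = -18079.29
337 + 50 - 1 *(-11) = 398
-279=-279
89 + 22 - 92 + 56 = 75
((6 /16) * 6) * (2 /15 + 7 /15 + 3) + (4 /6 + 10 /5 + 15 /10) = 184 /15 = 12.27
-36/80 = -9/20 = -0.45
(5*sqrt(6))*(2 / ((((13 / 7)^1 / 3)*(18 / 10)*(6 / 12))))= 700*sqrt(6) / 39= 43.97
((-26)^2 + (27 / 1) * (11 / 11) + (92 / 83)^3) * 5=2013724745 / 571787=3521.81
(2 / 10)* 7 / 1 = 7 / 5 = 1.40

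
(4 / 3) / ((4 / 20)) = 20 / 3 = 6.67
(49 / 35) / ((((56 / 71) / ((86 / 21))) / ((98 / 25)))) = 21371 / 750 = 28.49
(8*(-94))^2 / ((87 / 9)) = 1696512 / 29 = 58500.41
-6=-6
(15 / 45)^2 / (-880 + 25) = -1 / 7695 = -0.00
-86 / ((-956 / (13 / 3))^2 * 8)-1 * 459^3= -3181678856681251 / 32901696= -96702579.00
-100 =-100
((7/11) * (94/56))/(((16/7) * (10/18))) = 2961/3520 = 0.84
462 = 462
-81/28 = -2.89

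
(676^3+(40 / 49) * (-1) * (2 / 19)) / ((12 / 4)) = 287600587376 / 2793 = 102971925.30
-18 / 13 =-1.38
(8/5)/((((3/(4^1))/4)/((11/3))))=1408/45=31.29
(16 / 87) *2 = 32 / 87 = 0.37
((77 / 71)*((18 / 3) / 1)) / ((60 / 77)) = 5929 / 710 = 8.35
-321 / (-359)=321 / 359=0.89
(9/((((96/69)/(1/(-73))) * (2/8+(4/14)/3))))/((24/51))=-73899/135488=-0.55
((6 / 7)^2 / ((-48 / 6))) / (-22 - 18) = 9 / 3920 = 0.00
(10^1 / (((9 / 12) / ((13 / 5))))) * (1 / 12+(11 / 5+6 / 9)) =1534 / 15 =102.27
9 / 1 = 9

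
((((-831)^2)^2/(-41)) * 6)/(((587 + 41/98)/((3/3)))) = -93467400965316/786749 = -118802058.81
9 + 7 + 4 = 20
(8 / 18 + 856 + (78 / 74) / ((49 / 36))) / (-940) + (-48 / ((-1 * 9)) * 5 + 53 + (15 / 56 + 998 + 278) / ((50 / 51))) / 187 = 33769436627 / 5214913200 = 6.48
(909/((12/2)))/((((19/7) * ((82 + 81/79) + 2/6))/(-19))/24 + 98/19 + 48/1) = 28652589/9959699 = 2.88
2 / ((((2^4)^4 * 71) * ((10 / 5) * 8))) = 1 / 37224448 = 0.00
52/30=26/15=1.73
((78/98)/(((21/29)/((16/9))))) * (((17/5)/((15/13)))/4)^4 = 899312116937/1562793750000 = 0.58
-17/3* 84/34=-14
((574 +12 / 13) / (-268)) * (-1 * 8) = 14948 / 871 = 17.16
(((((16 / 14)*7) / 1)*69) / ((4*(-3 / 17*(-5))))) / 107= 1.46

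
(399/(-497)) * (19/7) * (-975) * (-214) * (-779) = 176029033050/497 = 354183165.09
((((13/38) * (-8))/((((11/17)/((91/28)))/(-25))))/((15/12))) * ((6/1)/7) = 344760/1463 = 235.65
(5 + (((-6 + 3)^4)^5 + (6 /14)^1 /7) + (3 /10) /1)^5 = 14558139461699579493160106347160344540338059134746494228675357 /28247524900000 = 515377524694192923542129800000000000000000000000.00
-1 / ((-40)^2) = -1 / 1600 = -0.00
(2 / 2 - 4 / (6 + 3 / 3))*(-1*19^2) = -1083 / 7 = -154.71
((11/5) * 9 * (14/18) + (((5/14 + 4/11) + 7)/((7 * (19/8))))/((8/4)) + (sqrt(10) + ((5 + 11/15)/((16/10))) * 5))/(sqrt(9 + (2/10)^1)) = sqrt(230) * (614460 * sqrt(10) + 20614439)/28265160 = 12.10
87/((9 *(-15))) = -29/45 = -0.64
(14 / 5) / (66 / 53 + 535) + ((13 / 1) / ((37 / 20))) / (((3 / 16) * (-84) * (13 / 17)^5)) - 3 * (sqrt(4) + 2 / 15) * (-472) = 28562906967755666 / 9460738569555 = 3019.10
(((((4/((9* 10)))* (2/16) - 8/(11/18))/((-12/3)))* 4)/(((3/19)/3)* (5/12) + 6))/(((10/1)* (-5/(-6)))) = 0.26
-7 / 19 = -0.37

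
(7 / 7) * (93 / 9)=31 / 3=10.33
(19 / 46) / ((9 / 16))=152 / 207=0.73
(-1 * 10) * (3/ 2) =-15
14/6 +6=25/3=8.33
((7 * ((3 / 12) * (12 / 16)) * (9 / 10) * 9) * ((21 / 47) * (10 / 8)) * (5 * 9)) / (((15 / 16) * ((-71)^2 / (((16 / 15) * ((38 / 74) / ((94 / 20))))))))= 2714796 / 412016053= 0.01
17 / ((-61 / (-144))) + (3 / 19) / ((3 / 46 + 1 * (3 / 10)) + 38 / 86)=186534327 / 4625569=40.33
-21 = -21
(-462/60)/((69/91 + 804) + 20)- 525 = -35821387/68230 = -525.01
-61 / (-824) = 0.07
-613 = -613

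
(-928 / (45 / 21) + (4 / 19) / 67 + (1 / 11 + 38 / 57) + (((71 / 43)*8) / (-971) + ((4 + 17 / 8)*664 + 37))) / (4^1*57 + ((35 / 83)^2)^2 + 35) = 169798860028576182649 / 12164040373640215720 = 13.96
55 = 55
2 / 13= 0.15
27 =27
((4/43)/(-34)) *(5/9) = -10/6579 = -0.00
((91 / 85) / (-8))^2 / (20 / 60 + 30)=273 / 462400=0.00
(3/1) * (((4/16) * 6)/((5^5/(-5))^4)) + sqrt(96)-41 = -12512207031241/305175781250 + 4 * sqrt(6) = -31.20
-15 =-15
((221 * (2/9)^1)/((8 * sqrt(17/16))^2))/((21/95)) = 1235/378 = 3.27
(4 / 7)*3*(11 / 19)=132 / 133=0.99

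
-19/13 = -1.46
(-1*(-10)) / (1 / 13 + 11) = 65 / 72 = 0.90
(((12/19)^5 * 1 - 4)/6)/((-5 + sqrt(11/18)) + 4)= 4827782 * sqrt(22)/17332693 + 28966692/17332693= 2.98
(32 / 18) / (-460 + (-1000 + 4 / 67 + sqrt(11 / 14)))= -1468022528 / 1205563757445 - 71824 * sqrt(154) / 1205563757445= -0.00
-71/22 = -3.23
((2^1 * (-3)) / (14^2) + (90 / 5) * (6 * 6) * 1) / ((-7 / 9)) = -571509 / 686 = -833.10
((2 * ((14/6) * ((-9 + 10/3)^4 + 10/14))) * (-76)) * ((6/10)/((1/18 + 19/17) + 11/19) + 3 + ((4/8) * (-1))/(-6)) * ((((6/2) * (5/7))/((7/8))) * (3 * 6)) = -744824197030784/13477401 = -55264675.81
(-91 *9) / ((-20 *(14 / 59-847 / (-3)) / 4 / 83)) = 1718847 / 35725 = 48.11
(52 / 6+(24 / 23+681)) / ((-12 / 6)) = -47659 / 138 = -345.36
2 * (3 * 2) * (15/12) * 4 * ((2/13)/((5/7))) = 168/13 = 12.92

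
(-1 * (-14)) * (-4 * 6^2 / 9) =-224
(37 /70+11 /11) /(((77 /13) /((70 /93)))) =1391 /7161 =0.19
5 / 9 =0.56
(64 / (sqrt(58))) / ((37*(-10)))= -16*sqrt(58) / 5365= -0.02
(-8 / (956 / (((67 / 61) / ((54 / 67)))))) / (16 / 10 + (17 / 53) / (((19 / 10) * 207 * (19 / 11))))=-9877124255 / 1386182895726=-0.01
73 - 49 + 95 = 119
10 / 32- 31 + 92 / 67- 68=-104321 / 1072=-97.31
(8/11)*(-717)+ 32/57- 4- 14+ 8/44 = -337772/627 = -538.71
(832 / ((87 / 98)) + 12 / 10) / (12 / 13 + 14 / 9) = 7959939 / 21025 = 378.59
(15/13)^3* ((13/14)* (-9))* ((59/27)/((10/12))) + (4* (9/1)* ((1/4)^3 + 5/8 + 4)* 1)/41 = -22963041/776048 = -29.59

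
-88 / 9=-9.78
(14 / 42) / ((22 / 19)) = 19 / 66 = 0.29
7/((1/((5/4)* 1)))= 35/4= 8.75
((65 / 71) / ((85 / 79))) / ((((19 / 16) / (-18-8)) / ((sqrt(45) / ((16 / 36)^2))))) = -6488586 * sqrt(5) / 22933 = -632.67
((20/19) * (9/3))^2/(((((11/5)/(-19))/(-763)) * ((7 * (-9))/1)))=-1043.06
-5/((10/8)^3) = -64/25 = -2.56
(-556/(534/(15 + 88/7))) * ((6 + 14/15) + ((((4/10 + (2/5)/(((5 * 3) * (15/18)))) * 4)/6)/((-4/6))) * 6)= -87348712/700875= -124.63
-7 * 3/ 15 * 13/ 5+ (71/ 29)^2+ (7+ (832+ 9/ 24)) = 141578827/ 168200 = 841.73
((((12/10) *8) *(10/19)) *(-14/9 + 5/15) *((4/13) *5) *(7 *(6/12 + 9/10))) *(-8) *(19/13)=551936/507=1088.63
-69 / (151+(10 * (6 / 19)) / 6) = -1311 / 2879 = -0.46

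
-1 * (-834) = 834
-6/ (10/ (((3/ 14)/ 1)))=-9/ 70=-0.13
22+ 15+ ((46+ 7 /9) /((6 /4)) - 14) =1463 /27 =54.19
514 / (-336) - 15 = -2777 / 168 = -16.53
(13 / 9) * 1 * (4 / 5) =52 / 45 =1.16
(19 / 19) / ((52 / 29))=29 / 52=0.56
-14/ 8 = -7/ 4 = -1.75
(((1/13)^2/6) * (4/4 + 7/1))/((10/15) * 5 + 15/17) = 68/36335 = 0.00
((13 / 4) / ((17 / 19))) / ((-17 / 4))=-247 / 289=-0.85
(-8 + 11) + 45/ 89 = 312/ 89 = 3.51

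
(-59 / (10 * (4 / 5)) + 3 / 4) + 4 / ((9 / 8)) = -221 / 72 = -3.07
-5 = -5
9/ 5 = 1.80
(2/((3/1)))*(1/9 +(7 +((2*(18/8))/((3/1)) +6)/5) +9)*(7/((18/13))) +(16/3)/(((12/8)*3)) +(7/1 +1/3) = 67.87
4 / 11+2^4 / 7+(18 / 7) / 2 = 303 / 77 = 3.94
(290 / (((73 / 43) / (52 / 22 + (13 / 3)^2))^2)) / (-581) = -77.41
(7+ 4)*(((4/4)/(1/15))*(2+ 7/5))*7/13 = 3927/13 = 302.08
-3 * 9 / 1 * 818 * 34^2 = -25531416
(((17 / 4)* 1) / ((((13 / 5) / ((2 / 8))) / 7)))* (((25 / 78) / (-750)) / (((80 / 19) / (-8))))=2261 / 973440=0.00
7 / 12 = 0.58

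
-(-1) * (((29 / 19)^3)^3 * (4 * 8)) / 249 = 464228671227808 / 80349236746971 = 5.78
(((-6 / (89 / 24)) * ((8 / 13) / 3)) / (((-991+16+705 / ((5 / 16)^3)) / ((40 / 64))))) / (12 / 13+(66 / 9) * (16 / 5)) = -7500 / 19512016727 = -0.00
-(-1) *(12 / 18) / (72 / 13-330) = -13 / 6327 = -0.00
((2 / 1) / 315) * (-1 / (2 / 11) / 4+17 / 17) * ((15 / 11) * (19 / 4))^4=-4.19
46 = 46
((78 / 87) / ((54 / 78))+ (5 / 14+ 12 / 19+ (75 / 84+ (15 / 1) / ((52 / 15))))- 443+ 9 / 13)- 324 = -97835657 / 128934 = -758.80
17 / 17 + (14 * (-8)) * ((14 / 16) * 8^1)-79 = -862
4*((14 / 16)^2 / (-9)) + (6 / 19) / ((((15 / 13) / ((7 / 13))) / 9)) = 13489 / 13680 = 0.99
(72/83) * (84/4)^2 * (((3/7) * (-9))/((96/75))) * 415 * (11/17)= -21049875/68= -309556.99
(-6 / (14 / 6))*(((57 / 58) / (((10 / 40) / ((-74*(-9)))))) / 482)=-683316 / 48923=-13.97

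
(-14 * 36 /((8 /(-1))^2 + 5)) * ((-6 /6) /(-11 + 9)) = -3.65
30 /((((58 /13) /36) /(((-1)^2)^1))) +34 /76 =267253 /1102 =242.52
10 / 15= 2 / 3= 0.67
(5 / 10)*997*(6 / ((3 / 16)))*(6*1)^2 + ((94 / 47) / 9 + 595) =5173805 / 9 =574867.22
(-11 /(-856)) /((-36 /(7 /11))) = -7 /30816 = -0.00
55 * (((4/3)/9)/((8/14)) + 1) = 1870/27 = 69.26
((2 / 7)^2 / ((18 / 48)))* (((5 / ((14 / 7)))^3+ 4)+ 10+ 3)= 348 / 49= 7.10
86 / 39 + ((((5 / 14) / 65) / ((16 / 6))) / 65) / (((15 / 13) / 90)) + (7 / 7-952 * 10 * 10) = -1039548973 / 10920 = -95196.79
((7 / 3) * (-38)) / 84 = -19 / 18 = -1.06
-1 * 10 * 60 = -600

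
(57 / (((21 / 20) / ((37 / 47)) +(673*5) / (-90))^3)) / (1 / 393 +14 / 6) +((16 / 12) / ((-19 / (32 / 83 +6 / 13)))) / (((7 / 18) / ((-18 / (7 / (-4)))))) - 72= -17396427990187567493952120 / 236452022063084567642539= -73.57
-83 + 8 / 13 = -1071 / 13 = -82.38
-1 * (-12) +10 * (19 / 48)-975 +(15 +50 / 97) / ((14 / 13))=-2199109 / 2328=-944.63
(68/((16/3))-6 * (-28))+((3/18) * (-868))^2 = 759931/36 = 21109.19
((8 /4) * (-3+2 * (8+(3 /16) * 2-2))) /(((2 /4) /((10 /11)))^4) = 213.10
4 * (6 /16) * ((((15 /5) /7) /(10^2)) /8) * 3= 27 /11200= 0.00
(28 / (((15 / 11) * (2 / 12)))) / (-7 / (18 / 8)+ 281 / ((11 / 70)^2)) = 11979 / 1106135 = 0.01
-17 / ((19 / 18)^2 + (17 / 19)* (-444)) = 104652 / 2438693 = 0.04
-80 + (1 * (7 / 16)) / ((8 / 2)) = -5113 / 64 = -79.89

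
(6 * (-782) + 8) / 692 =-1171 / 173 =-6.77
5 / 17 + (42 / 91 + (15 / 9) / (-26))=917 / 1326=0.69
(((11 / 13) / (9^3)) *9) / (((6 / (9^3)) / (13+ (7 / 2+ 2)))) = 1221 / 52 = 23.48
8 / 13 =0.62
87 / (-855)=-29 / 285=-0.10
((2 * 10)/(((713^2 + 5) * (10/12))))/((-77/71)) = -284/6524133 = -0.00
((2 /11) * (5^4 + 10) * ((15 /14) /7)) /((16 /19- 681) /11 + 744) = 180975 /6986077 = 0.03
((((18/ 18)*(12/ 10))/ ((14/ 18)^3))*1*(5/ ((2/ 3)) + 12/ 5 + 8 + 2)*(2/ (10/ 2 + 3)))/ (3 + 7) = 435213/ 343000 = 1.27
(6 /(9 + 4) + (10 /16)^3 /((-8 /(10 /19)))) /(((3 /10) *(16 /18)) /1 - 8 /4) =-3380205 /13152256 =-0.26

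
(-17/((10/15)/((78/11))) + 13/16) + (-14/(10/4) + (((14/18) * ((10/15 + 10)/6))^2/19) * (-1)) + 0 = -20371967167/109699920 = -185.71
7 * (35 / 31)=245 / 31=7.90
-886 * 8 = -7088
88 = 88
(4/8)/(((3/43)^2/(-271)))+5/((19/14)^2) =-180871879/6498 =-27835.01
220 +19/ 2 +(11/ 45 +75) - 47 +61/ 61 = 23287/ 90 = 258.74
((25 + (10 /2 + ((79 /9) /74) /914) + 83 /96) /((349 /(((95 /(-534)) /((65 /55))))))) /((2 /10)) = -785342229925 /11798327526336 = -0.07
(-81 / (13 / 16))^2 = 1679616 / 169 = 9938.56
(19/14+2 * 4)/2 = 131/28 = 4.68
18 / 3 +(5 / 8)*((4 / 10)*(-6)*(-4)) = 12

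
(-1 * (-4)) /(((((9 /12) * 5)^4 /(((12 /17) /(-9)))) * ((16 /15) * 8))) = -32 /172125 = -0.00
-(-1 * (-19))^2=-361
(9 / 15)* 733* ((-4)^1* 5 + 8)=-26388 / 5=-5277.60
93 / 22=4.23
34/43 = 0.79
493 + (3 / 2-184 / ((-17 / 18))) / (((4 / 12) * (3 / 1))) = 23437 / 34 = 689.32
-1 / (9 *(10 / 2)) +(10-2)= 359 / 45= 7.98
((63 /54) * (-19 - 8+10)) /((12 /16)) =-238 /9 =-26.44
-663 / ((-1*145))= 663 / 145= 4.57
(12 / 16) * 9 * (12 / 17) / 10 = 81 / 170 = 0.48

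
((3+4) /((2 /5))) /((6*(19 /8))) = 70 /57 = 1.23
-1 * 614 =-614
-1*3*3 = -9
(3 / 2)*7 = 21 / 2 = 10.50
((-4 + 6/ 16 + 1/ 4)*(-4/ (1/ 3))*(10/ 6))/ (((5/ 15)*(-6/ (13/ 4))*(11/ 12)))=-119.66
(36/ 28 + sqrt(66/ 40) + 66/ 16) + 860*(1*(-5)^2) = sqrt(165)/ 10 + 1204303/ 56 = 21506.70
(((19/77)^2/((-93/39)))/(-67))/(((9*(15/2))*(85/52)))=488072/141309266175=0.00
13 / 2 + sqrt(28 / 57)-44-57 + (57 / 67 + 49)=-5983 / 134 + 2*sqrt(399) / 57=-43.95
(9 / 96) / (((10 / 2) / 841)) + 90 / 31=92613 / 4960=18.67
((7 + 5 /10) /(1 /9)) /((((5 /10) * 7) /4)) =540 /7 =77.14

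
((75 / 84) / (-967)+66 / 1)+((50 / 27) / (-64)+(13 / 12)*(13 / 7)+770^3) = 456533067.98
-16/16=-1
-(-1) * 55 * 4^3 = 3520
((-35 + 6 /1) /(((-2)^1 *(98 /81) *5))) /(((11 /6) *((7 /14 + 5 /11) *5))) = 2349 /8575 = 0.27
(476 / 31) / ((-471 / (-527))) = 8092 / 471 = 17.18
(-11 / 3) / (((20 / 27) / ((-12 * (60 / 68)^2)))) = 13365 / 289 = 46.25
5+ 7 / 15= 82 / 15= 5.47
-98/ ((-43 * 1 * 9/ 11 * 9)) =1078/ 3483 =0.31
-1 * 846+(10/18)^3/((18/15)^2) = -22199299/26244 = -845.88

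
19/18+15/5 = 73/18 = 4.06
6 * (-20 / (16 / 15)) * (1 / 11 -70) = 173025 / 22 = 7864.77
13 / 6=2.17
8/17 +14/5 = 3.27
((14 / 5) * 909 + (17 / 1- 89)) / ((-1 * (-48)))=2061 / 40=51.52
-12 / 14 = -6 / 7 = -0.86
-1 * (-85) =85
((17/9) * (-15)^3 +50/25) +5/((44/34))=-140121/22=-6369.14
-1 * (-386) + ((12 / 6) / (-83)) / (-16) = 256305 / 664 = 386.00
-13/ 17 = -0.76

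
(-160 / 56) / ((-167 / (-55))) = -1100 / 1169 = -0.94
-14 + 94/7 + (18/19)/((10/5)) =-13/133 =-0.10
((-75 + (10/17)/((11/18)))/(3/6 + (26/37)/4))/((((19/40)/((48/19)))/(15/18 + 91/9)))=-6378.24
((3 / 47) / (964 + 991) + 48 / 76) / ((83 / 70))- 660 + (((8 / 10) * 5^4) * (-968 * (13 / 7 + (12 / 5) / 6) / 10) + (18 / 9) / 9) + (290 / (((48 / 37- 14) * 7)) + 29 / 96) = -109907.92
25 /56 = 0.45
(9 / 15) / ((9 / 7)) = 0.47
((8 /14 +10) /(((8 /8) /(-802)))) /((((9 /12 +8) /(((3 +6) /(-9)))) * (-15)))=-64.60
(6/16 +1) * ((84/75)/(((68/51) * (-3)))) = -77/200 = -0.38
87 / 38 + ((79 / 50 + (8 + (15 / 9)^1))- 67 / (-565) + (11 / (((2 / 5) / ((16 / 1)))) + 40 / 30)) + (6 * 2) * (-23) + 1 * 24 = 10895384 / 53675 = 202.99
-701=-701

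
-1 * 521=-521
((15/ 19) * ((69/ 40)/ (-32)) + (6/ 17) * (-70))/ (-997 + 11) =2046399/ 81530368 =0.03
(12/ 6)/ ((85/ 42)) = 84/ 85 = 0.99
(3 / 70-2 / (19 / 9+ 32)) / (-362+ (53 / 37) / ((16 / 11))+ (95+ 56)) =33448 / 445305035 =0.00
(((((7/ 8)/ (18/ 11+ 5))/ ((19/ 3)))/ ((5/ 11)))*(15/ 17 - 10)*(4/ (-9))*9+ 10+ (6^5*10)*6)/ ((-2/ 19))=-22002586831/ 4964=-4432430.87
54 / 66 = 9 / 11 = 0.82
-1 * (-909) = 909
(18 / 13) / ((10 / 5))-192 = -2487 / 13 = -191.31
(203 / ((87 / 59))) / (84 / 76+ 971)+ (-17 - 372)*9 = -193982563 / 55410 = -3500.86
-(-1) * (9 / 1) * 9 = 81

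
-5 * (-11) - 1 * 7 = 48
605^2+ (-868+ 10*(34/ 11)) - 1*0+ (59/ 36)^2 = 5206157123/ 14256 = 365190.60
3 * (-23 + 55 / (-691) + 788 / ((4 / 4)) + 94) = 1780542 / 691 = 2576.76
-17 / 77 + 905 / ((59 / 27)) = 1880492 / 4543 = 413.93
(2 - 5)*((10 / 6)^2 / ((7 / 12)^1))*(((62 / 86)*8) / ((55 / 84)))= -59520 / 473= -125.84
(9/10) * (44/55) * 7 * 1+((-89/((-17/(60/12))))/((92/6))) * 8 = 182766/9775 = 18.70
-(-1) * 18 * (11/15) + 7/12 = 13.78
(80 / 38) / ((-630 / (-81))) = 36 / 133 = 0.27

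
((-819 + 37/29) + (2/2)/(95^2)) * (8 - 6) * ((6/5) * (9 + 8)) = -43659839484/1308625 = -33363.14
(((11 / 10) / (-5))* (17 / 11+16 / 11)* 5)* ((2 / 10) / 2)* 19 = -627 / 100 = -6.27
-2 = -2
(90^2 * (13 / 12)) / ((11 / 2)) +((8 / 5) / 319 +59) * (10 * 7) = 1826532 / 319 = 5725.81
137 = 137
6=6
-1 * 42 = -42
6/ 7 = 0.86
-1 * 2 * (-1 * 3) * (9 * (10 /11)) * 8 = 4320 /11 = 392.73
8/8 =1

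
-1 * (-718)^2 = -515524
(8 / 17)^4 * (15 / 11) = 61440 / 918731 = 0.07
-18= -18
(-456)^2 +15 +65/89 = 18507704/89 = 207951.73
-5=-5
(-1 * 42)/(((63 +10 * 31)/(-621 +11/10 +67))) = 116109/1865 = 62.26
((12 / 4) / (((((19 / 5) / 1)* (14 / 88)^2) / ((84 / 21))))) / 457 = 116160 / 425467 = 0.27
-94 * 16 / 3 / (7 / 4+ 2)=-6016 / 45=-133.69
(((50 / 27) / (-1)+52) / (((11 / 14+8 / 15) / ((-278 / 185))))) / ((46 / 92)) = -10539536 / 92241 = -114.26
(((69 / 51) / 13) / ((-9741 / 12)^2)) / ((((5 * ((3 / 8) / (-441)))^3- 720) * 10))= -0.00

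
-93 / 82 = -1.13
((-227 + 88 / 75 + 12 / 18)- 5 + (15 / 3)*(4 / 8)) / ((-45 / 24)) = 45532 / 375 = 121.42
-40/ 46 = -20/ 23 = -0.87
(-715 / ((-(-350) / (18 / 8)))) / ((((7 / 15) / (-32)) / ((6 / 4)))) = 23166 / 49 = 472.78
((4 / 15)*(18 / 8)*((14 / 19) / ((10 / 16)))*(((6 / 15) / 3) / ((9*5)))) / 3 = 224 / 320625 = 0.00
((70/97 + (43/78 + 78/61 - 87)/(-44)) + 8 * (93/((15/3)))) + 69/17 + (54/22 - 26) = 227795582387/1726107240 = 131.97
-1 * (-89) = 89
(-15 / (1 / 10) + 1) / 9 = -149 / 9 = -16.56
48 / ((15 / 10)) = 32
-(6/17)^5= -7776/1419857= -0.01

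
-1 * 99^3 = -970299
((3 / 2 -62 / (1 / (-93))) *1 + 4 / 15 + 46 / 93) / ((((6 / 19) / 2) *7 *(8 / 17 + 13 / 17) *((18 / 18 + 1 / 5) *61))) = 577576003 / 10007172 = 57.72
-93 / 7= -13.29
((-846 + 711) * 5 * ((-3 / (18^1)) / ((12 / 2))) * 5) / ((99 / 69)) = 2875 / 44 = 65.34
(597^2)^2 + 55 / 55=127027375282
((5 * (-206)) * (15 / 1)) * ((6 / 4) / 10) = -4635 / 2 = -2317.50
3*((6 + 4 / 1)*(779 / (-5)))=-4674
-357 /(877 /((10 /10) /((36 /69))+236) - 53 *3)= 339745 /147807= 2.30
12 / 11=1.09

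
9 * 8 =72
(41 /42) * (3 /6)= 41 /84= 0.49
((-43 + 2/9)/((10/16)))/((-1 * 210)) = 44/135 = 0.33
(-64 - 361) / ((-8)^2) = -425 / 64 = -6.64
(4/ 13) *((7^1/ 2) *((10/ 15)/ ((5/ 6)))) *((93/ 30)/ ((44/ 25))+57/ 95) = 7273/ 3575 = 2.03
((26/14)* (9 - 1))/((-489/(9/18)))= -52/3423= -0.02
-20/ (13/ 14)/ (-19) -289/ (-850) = 18199/ 12350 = 1.47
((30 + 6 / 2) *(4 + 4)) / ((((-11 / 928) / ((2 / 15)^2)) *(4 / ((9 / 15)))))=-59.39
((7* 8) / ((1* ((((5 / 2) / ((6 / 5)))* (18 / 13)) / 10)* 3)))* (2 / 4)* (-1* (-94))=136864 / 45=3041.42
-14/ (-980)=1/ 70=0.01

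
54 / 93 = 18 / 31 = 0.58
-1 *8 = -8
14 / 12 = 7 / 6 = 1.17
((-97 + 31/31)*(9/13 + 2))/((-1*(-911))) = -3360/11843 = -0.28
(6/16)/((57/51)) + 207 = 31515/152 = 207.34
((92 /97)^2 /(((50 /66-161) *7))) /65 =-34914 /2829803795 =-0.00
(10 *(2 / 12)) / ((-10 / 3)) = -1 / 2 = -0.50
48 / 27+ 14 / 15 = 122 / 45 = 2.71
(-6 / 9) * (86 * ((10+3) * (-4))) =8944 / 3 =2981.33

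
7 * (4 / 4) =7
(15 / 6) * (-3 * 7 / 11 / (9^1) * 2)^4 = 0.08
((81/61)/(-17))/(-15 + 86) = -81/73627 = -0.00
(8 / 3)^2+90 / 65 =994 / 117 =8.50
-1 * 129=-129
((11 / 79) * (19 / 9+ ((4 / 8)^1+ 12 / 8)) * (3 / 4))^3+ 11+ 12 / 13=12.00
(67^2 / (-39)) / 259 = -0.44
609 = 609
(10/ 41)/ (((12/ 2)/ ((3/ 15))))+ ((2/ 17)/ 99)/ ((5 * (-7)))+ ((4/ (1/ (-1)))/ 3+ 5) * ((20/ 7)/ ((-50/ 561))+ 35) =26079686/ 2415105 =10.80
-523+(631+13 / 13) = 109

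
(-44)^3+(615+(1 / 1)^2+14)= -84554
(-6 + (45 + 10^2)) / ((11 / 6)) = 75.82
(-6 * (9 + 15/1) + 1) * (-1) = 143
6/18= 1/3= 0.33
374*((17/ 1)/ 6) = 3179/ 3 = 1059.67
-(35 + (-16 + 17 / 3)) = -74 / 3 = -24.67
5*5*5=125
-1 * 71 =-71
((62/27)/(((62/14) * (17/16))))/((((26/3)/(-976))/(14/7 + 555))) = -60886784/1989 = -30611.76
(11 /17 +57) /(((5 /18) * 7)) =504 /17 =29.65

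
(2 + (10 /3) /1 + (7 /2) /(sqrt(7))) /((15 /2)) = sqrt(7) /15 + 32 /45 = 0.89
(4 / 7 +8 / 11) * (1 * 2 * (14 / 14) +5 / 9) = 2300 / 693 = 3.32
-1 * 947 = -947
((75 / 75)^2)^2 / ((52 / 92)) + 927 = 12074 / 13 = 928.77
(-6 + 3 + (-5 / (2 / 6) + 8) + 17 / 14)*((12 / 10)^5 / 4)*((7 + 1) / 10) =-478224 / 109375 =-4.37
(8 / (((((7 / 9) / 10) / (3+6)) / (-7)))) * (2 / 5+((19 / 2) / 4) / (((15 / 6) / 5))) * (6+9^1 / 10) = -1151334 / 5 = -230266.80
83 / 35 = 2.37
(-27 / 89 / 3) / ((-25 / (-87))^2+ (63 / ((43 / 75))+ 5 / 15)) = -2929203 / 3195001121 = -0.00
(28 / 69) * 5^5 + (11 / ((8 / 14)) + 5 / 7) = 2488571 / 1932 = 1288.08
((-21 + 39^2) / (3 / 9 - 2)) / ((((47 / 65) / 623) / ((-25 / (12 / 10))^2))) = -15818359375 / 47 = -336560837.77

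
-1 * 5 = -5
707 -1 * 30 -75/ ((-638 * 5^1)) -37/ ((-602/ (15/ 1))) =65095643/ 96019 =677.95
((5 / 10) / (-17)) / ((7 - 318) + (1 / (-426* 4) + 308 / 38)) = 16188 / 166711163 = 0.00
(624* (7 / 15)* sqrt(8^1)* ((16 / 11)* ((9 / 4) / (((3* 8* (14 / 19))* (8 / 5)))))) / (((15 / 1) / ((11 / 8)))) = 247* sqrt(2) / 40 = 8.73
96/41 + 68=2884/41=70.34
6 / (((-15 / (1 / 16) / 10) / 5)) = -5 / 4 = -1.25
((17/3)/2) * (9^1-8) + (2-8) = -19/6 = -3.17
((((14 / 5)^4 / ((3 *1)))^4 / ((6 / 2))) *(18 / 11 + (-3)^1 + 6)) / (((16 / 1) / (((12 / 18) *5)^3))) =18512603371379654656 / 29366455078125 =630399.66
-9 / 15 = -3 / 5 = -0.60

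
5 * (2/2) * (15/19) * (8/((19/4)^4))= 153600/2476099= 0.06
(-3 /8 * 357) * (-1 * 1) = 1071 /8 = 133.88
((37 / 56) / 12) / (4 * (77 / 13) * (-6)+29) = -481 / 988512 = -0.00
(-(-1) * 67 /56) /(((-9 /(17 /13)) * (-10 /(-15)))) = -1139 /4368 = -0.26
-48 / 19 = -2.53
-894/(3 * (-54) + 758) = -3/2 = -1.50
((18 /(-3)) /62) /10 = -3 /310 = -0.01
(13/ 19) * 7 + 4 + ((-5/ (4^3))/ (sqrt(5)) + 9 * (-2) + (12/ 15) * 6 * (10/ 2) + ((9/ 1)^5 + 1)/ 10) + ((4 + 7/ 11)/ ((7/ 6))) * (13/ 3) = 8685846/ 1463 -sqrt(5)/ 64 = 5936.98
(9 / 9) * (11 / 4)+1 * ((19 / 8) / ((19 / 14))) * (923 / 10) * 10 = 1618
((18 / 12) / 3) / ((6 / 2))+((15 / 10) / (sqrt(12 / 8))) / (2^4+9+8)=sqrt(6) / 66+1 / 6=0.20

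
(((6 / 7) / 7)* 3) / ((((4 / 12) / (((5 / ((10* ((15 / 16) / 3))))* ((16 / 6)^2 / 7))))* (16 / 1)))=192 / 1715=0.11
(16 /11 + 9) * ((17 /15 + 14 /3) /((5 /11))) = 667 /5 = 133.40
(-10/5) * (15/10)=-3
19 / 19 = 1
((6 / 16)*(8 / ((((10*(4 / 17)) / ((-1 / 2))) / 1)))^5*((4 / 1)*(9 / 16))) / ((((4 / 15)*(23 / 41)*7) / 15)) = -171.61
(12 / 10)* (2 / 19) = 12 / 95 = 0.13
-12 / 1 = -12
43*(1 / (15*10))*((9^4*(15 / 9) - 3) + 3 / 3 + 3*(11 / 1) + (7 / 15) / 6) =42438721 / 13500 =3143.61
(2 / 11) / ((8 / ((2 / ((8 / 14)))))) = 7 / 88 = 0.08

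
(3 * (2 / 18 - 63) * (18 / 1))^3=-39165443136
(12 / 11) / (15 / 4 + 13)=48 / 737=0.07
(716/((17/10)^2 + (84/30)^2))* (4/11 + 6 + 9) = 12100400/11803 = 1025.20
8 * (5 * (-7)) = -280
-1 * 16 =-16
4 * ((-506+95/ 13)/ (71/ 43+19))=-92923/ 962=-96.59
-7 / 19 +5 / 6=53 / 114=0.46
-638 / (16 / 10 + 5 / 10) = -6380 / 21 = -303.81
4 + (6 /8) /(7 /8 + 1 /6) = 118 /25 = 4.72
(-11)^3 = -1331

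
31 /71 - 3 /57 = 518 /1349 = 0.38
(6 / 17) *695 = 4170 / 17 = 245.29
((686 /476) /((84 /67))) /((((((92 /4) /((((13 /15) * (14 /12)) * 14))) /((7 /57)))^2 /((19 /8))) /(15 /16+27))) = 1389421630961 /3188788300800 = 0.44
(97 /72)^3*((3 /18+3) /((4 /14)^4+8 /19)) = 18.10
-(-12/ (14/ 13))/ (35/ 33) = 2574/ 245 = 10.51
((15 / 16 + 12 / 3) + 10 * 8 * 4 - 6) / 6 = 1701 / 32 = 53.16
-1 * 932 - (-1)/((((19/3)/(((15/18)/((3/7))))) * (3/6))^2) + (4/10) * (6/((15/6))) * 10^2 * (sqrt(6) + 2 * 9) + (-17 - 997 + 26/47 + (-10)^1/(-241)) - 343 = -20609837464/36801423 + 96 * sqrt(6) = -324.88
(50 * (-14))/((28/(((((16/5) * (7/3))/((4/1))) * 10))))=-1400/3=-466.67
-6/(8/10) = -15/2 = -7.50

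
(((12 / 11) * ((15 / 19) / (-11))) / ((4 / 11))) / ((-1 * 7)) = 45 / 1463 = 0.03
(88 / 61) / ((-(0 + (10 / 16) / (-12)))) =8448 / 305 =27.70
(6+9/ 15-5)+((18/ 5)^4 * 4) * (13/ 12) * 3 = 2185.10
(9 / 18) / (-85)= -1 / 170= -0.01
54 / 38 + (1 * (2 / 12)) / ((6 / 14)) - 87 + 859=264643 / 342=773.81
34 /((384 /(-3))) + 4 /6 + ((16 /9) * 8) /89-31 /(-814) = 12496249 /20864448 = 0.60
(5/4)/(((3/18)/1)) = 7.50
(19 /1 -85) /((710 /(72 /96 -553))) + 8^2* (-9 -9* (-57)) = 32307.34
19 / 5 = 3.80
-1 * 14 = -14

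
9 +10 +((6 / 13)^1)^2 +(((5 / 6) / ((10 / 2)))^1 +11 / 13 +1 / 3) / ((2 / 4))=3702 / 169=21.91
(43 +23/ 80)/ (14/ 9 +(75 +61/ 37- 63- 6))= 1153179/ 245200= 4.70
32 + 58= 90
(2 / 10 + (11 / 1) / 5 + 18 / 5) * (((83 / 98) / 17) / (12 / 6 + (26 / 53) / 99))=1306503 / 8763160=0.15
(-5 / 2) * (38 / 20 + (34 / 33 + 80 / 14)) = -19969 / 924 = -21.61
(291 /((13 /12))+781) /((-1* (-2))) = 13645 /26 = 524.81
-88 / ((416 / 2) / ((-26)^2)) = -286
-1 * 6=-6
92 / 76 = 23 / 19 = 1.21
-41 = -41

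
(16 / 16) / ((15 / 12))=4 / 5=0.80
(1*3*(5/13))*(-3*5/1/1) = -225/13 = -17.31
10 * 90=900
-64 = -64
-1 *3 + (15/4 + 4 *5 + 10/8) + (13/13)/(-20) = 439/20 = 21.95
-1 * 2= -2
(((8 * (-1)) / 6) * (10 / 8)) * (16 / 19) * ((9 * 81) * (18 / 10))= -34992 / 19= -1841.68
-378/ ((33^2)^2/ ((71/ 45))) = -994/ 1976535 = -0.00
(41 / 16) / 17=41 / 272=0.15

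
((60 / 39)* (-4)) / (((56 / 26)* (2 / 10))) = -100 / 7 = -14.29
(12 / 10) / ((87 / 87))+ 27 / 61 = 501 / 305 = 1.64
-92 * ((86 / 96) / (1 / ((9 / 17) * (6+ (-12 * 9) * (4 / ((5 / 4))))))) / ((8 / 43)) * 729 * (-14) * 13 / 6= -2395197656397 / 1360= -1761174747.35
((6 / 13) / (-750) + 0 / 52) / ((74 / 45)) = -9 / 24050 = -0.00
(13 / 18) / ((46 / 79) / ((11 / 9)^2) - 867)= -124267 / 149110686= -0.00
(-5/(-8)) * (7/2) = 35/16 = 2.19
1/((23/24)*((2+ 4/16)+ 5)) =96/667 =0.14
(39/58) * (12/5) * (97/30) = 3783/725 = 5.22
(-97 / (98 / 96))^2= 21678336 / 2401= 9028.88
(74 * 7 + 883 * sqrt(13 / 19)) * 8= 9987.13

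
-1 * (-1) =1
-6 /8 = -3 /4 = -0.75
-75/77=-0.97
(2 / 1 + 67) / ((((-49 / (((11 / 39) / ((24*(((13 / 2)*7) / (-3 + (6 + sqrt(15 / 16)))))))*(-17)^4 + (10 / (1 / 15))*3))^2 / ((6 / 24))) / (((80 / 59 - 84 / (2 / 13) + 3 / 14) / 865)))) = -26550677458296321468641 / 22125865608434165760 - 69434151835044314197*sqrt(15) / 2765733201054270720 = -1297.22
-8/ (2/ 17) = -68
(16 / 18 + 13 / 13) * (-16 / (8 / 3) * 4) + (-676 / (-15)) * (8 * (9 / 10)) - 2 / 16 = 167413 / 600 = 279.02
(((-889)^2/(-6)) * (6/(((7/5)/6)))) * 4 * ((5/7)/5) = -1935480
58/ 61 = 0.95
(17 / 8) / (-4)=-17 / 32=-0.53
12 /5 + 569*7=19927 /5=3985.40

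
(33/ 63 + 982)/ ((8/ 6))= 20633/ 28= 736.89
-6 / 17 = -0.35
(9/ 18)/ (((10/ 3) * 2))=3/ 40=0.08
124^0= 1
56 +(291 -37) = 310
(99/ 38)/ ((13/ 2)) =99/ 247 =0.40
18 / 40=9 / 20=0.45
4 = 4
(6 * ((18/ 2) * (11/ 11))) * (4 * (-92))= -19872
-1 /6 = -0.17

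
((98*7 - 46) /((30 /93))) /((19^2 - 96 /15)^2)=49600 /3143529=0.02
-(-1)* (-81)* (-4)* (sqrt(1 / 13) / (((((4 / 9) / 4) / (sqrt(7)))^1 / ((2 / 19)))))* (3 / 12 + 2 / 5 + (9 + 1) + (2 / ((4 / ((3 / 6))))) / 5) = 312012* sqrt(91) / 1235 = 2410.04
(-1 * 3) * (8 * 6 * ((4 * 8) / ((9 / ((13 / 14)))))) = -475.43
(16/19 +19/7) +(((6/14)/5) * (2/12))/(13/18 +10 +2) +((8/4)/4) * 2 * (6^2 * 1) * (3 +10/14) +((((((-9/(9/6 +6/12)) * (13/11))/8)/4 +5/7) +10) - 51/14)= 15457023839/107208640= 144.18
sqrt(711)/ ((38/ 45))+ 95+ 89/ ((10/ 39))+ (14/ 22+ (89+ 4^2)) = 135*sqrt(79)/ 38+ 60251/ 110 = 579.31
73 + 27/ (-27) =72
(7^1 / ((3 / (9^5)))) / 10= 137781 / 10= 13778.10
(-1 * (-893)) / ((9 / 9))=893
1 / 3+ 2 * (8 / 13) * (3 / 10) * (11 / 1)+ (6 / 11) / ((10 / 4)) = 1979 / 429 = 4.61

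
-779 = -779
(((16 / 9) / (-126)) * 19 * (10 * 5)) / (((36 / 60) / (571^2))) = -12389558000 / 1701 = -7283690.77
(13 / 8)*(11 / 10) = 143 / 80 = 1.79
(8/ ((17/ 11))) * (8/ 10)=4.14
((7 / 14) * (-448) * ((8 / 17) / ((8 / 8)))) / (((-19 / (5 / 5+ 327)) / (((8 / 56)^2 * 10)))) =839680 / 2261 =371.38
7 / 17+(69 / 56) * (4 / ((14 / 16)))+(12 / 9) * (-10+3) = -8219 / 2499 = -3.29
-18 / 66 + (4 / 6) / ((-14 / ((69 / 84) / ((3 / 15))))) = -3029 / 6468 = -0.47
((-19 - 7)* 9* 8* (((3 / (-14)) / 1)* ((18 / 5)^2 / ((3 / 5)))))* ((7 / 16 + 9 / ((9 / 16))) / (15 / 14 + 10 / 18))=89728236 / 1025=87539.74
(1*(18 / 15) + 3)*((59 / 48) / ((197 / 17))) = 7021 / 15760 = 0.45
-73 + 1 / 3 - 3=-227 / 3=-75.67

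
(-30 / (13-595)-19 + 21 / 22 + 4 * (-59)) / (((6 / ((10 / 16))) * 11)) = -2.41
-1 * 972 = -972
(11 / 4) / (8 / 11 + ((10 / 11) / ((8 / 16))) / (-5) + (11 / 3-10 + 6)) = 363 / 4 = 90.75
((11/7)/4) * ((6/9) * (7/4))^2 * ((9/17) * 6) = 231/136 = 1.70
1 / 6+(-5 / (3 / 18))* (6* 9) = -9719 / 6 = -1619.83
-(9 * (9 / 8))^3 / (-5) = 531441 / 2560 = 207.59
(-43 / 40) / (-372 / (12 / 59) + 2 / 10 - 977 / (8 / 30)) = 43 / 219702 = 0.00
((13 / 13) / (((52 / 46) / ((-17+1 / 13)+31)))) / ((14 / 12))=12627 / 1183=10.67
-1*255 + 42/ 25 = -253.32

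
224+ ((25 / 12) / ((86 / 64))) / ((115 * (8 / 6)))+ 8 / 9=2001826 / 8901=224.90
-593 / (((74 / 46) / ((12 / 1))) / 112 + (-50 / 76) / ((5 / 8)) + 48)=-348285504 / 27574207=-12.63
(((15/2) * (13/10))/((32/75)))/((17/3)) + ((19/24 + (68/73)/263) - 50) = -5661475589/125331072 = -45.17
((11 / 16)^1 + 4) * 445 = 33375 / 16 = 2085.94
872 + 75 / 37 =32339 / 37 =874.03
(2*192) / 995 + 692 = 688924 / 995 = 692.39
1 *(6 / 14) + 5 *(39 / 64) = 1557 / 448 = 3.48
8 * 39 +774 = 1086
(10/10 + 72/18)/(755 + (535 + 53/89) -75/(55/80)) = 4895/1156693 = 0.00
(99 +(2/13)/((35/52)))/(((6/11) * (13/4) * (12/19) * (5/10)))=725857/4095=177.25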